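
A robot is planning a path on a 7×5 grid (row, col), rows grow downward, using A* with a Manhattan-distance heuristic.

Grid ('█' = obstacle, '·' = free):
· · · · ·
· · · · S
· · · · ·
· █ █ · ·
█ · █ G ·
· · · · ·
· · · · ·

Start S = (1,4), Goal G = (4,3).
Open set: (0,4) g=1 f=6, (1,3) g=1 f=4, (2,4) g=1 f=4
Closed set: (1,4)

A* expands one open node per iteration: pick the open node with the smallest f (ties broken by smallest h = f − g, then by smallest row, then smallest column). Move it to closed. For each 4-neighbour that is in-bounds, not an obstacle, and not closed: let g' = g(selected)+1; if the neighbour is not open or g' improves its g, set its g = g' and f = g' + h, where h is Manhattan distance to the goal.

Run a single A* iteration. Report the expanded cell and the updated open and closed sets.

step 1: expand (1,3) (f=4, h=3) → closed; open now [(0,3) g=2 f=6, (0,4) g=1 f=6, (1,2) g=2 f=6, (2,3) g=2 f=4, (2,4) g=1 f=4]

expanded=(1,3); open=[(0,3) g=2 f=6, (0,4) g=1 f=6, (1,2) g=2 f=6, (2,3) g=2 f=4, (2,4) g=1 f=4]; closed=[(1,3), (1,4)]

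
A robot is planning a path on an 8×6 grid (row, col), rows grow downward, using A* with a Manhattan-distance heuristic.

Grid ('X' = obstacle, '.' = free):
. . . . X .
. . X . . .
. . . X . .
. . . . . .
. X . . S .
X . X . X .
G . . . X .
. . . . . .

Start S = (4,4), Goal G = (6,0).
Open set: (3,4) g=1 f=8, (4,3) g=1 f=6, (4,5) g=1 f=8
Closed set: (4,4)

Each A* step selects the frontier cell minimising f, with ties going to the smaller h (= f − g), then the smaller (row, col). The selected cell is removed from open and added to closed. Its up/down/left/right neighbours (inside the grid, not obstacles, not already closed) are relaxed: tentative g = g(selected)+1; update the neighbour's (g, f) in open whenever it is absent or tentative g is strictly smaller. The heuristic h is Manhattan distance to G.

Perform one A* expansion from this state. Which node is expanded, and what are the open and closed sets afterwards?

step 1: expand (4,3) (f=6, h=5) → closed; open now [(3,3) g=2 f=8, (3,4) g=1 f=8, (4,2) g=2 f=6, (4,5) g=1 f=8, (5,3) g=2 f=6]

expanded=(4,3); open=[(3,3) g=2 f=8, (3,4) g=1 f=8, (4,2) g=2 f=6, (4,5) g=1 f=8, (5,3) g=2 f=6]; closed=[(4,3), (4,4)]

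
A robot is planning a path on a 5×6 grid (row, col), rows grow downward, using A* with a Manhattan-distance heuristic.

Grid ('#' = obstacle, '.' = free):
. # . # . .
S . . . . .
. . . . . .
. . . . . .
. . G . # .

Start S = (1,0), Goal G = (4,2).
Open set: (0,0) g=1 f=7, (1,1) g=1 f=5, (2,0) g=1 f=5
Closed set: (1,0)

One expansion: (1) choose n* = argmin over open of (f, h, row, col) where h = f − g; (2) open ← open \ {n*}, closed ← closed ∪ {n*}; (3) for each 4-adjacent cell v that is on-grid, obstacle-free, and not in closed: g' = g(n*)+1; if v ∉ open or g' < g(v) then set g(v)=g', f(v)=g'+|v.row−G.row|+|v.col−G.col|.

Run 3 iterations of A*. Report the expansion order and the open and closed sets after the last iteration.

order=[(1,1) → (1,2) → (2,2)]; open=[(0,0) g=1 f=7, (0,2) g=3 f=7, (1,3) g=3 f=7, (2,0) g=1 f=5, (2,1) g=2 f=5, (2,3) g=4 f=7, (3,2) g=4 f=5]; closed=[(1,0), (1,1), (1,2), (2,2)]

step 1: expand (1,1) (f=5, h=4) → closed; open now [(0,0) g=1 f=7, (1,2) g=2 f=5, (2,0) g=1 f=5, (2,1) g=2 f=5]
step 2: expand (1,2) (f=5, h=3) → closed; open now [(0,0) g=1 f=7, (0,2) g=3 f=7, (1,3) g=3 f=7, (2,0) g=1 f=5, (2,1) g=2 f=5, (2,2) g=3 f=5]
step 3: expand (2,2) (f=5, h=2) → closed; open now [(0,0) g=1 f=7, (0,2) g=3 f=7, (1,3) g=3 f=7, (2,0) g=1 f=5, (2,1) g=2 f=5, (2,3) g=4 f=7, (3,2) g=4 f=5]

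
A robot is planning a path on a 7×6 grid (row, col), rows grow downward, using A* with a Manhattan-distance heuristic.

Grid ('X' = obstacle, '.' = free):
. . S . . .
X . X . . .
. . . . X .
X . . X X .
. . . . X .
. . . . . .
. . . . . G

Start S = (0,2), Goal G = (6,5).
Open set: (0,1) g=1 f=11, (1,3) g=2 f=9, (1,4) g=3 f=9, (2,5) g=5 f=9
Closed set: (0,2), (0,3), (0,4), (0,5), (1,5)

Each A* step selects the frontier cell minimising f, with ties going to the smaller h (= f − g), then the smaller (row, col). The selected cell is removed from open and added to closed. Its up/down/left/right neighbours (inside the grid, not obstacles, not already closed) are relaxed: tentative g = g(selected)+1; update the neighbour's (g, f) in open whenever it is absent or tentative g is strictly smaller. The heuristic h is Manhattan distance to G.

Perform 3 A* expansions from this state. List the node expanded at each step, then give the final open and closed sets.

step 1: expand (2,5) (f=9, h=4) → closed; open now [(0,1) g=1 f=11, (1,3) g=2 f=9, (1,4) g=3 f=9, (3,5) g=6 f=9]
step 2: expand (3,5) (f=9, h=3) → closed; open now [(0,1) g=1 f=11, (1,3) g=2 f=9, (1,4) g=3 f=9, (4,5) g=7 f=9]
step 3: expand (4,5) (f=9, h=2) → closed; open now [(0,1) g=1 f=11, (1,3) g=2 f=9, (1,4) g=3 f=9, (5,5) g=8 f=9]

order=[(2,5) → (3,5) → (4,5)]; open=[(0,1) g=1 f=11, (1,3) g=2 f=9, (1,4) g=3 f=9, (5,5) g=8 f=9]; closed=[(0,2), (0,3), (0,4), (0,5), (1,5), (2,5), (3,5), (4,5)]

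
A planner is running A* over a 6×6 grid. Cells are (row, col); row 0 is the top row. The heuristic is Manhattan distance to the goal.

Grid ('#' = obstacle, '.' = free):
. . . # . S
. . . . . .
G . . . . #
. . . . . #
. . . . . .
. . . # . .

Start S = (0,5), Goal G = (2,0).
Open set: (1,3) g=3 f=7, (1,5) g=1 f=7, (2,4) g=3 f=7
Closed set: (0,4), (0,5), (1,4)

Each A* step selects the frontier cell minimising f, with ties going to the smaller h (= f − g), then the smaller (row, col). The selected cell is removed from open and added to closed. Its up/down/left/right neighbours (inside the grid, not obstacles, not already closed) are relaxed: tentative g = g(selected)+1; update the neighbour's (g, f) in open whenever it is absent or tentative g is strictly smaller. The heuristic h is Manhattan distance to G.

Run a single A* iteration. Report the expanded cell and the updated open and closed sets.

step 1: expand (1,3) (f=7, h=4) → closed; open now [(1,2) g=4 f=7, (1,5) g=1 f=7, (2,3) g=4 f=7, (2,4) g=3 f=7]

expanded=(1,3); open=[(1,2) g=4 f=7, (1,5) g=1 f=7, (2,3) g=4 f=7, (2,4) g=3 f=7]; closed=[(0,4), (0,5), (1,3), (1,4)]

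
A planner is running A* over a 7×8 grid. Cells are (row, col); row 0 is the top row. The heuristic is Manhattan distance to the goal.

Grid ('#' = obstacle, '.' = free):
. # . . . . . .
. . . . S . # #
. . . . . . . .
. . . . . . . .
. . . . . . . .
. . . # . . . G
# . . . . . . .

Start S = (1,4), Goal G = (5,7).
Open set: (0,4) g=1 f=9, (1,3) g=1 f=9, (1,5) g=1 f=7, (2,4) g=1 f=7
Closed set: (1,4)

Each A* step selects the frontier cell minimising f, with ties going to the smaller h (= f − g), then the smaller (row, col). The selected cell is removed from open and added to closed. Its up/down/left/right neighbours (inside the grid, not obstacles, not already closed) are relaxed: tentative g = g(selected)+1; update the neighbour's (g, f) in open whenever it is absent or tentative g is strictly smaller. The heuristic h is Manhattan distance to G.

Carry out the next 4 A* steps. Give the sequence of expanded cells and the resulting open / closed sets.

order=[(1,5) → (2,5) → (2,6) → (2,7)]; open=[(0,4) g=1 f=9, (0,5) g=2 f=9, (1,3) g=1 f=9, (2,4) g=1 f=7, (3,5) g=3 f=7, (3,6) g=4 f=7, (3,7) g=5 f=7]; closed=[(1,4), (1,5), (2,5), (2,6), (2,7)]

step 1: expand (1,5) (f=7, h=6) → closed; open now [(0,4) g=1 f=9, (0,5) g=2 f=9, (1,3) g=1 f=9, (2,4) g=1 f=7, (2,5) g=2 f=7]
step 2: expand (2,5) (f=7, h=5) → closed; open now [(0,4) g=1 f=9, (0,5) g=2 f=9, (1,3) g=1 f=9, (2,4) g=1 f=7, (2,6) g=3 f=7, (3,5) g=3 f=7]
step 3: expand (2,6) (f=7, h=4) → closed; open now [(0,4) g=1 f=9, (0,5) g=2 f=9, (1,3) g=1 f=9, (2,4) g=1 f=7, (2,7) g=4 f=7, (3,5) g=3 f=7, (3,6) g=4 f=7]
step 4: expand (2,7) (f=7, h=3) → closed; open now [(0,4) g=1 f=9, (0,5) g=2 f=9, (1,3) g=1 f=9, (2,4) g=1 f=7, (3,5) g=3 f=7, (3,6) g=4 f=7, (3,7) g=5 f=7]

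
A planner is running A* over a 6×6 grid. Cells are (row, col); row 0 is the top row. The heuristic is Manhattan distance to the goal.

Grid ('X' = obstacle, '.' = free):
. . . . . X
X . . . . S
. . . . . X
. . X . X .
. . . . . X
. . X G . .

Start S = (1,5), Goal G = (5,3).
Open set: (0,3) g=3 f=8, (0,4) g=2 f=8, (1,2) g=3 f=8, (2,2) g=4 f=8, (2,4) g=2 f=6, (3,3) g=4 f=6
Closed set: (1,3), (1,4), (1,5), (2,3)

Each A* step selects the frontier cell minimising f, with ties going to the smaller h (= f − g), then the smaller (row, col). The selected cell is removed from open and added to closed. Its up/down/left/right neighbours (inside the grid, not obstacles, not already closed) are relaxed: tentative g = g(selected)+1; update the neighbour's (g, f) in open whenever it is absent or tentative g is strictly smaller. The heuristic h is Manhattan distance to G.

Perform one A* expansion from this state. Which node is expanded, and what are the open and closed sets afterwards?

expanded=(3,3); open=[(0,3) g=3 f=8, (0,4) g=2 f=8, (1,2) g=3 f=8, (2,2) g=4 f=8, (2,4) g=2 f=6, (4,3) g=5 f=6]; closed=[(1,3), (1,4), (1,5), (2,3), (3,3)]

step 1: expand (3,3) (f=6, h=2) → closed; open now [(0,3) g=3 f=8, (0,4) g=2 f=8, (1,2) g=3 f=8, (2,2) g=4 f=8, (2,4) g=2 f=6, (4,3) g=5 f=6]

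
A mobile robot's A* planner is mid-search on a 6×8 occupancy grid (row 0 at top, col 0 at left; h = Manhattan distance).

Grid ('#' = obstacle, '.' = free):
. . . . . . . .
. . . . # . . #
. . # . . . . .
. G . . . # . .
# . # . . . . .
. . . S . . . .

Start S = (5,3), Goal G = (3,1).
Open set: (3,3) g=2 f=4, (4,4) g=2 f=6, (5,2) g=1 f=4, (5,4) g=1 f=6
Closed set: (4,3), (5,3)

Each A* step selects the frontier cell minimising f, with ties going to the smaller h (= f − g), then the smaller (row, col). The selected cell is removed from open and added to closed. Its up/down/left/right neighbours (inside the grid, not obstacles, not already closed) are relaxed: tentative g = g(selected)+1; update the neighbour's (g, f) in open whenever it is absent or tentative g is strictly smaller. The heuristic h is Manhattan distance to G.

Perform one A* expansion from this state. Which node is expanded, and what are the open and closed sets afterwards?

expanded=(3,3); open=[(2,3) g=3 f=6, (3,2) g=3 f=4, (3,4) g=3 f=6, (4,4) g=2 f=6, (5,2) g=1 f=4, (5,4) g=1 f=6]; closed=[(3,3), (4,3), (5,3)]

step 1: expand (3,3) (f=4, h=2) → closed; open now [(2,3) g=3 f=6, (3,2) g=3 f=4, (3,4) g=3 f=6, (4,4) g=2 f=6, (5,2) g=1 f=4, (5,4) g=1 f=6]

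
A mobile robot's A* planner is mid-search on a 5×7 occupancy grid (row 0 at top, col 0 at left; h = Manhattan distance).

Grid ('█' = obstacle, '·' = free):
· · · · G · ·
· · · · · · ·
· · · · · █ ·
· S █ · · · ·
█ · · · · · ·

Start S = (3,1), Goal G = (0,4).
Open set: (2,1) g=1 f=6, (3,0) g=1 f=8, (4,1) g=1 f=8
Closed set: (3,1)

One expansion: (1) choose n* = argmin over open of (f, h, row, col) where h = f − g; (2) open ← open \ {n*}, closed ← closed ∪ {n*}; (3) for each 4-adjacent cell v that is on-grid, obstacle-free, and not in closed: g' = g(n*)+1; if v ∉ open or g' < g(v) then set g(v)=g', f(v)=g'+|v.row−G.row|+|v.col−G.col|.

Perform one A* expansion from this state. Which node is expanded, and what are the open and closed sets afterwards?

step 1: expand (2,1) (f=6, h=5) → closed; open now [(1,1) g=2 f=6, (2,0) g=2 f=8, (2,2) g=2 f=6, (3,0) g=1 f=8, (4,1) g=1 f=8]

expanded=(2,1); open=[(1,1) g=2 f=6, (2,0) g=2 f=8, (2,2) g=2 f=6, (3,0) g=1 f=8, (4,1) g=1 f=8]; closed=[(2,1), (3,1)]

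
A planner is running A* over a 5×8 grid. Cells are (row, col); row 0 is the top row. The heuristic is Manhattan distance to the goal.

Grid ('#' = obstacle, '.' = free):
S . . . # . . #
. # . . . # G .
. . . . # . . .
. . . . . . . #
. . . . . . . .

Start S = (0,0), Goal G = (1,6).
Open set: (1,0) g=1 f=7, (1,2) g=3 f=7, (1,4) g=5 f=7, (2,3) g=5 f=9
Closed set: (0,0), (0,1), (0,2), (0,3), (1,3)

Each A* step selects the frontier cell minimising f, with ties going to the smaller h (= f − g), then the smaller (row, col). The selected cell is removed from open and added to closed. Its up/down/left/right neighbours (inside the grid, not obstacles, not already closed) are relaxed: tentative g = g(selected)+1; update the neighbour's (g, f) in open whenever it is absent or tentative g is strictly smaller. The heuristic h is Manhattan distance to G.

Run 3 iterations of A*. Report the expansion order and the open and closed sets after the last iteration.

order=[(1,4) → (1,2) → (1,0)]; open=[(2,0) g=2 f=9, (2,2) g=4 f=9, (2,3) g=5 f=9]; closed=[(0,0), (0,1), (0,2), (0,3), (1,0), (1,2), (1,3), (1,4)]

step 1: expand (1,4) (f=7, h=2) → closed; open now [(1,0) g=1 f=7, (1,2) g=3 f=7, (2,3) g=5 f=9]
step 2: expand (1,2) (f=7, h=4) → closed; open now [(1,0) g=1 f=7, (2,2) g=4 f=9, (2,3) g=5 f=9]
step 3: expand (1,0) (f=7, h=6) → closed; open now [(2,0) g=2 f=9, (2,2) g=4 f=9, (2,3) g=5 f=9]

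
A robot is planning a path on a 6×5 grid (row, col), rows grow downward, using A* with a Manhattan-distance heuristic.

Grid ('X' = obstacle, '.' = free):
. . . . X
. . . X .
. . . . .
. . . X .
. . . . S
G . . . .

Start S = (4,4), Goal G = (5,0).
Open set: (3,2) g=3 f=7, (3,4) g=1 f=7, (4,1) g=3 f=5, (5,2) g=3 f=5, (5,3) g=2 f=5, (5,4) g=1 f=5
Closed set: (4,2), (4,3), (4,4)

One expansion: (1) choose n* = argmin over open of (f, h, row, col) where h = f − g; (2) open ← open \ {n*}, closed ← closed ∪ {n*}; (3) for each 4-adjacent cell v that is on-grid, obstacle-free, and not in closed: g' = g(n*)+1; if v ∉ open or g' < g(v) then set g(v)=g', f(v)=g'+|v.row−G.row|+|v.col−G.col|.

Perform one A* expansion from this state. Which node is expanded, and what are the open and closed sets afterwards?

expanded=(4,1); open=[(3,1) g=4 f=7, (3,2) g=3 f=7, (3,4) g=1 f=7, (4,0) g=4 f=5, (5,1) g=4 f=5, (5,2) g=3 f=5, (5,3) g=2 f=5, (5,4) g=1 f=5]; closed=[(4,1), (4,2), (4,3), (4,4)]

step 1: expand (4,1) (f=5, h=2) → closed; open now [(3,1) g=4 f=7, (3,2) g=3 f=7, (3,4) g=1 f=7, (4,0) g=4 f=5, (5,1) g=4 f=5, (5,2) g=3 f=5, (5,3) g=2 f=5, (5,4) g=1 f=5]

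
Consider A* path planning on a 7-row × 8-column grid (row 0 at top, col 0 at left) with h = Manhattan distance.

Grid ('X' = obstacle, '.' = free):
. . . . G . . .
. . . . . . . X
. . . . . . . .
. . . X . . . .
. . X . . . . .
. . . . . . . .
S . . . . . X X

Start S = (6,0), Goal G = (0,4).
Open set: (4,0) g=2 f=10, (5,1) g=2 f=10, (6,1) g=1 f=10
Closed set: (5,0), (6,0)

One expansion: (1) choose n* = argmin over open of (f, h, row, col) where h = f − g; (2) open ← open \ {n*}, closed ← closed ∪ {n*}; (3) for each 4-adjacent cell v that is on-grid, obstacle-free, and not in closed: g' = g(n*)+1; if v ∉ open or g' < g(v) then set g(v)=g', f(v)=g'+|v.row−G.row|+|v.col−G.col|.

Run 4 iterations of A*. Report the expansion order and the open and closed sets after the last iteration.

order=[(4,0) → (3,0) → (2,0) → (1,0)]; open=[(0,0) g=6 f=10, (1,1) g=6 f=10, (2,1) g=5 f=10, (3,1) g=4 f=10, (4,1) g=3 f=10, (5,1) g=2 f=10, (6,1) g=1 f=10]; closed=[(1,0), (2,0), (3,0), (4,0), (5,0), (6,0)]

step 1: expand (4,0) (f=10, h=8) → closed; open now [(3,0) g=3 f=10, (4,1) g=3 f=10, (5,1) g=2 f=10, (6,1) g=1 f=10]
step 2: expand (3,0) (f=10, h=7) → closed; open now [(2,0) g=4 f=10, (3,1) g=4 f=10, (4,1) g=3 f=10, (5,1) g=2 f=10, (6,1) g=1 f=10]
step 3: expand (2,0) (f=10, h=6) → closed; open now [(1,0) g=5 f=10, (2,1) g=5 f=10, (3,1) g=4 f=10, (4,1) g=3 f=10, (5,1) g=2 f=10, (6,1) g=1 f=10]
step 4: expand (1,0) (f=10, h=5) → closed; open now [(0,0) g=6 f=10, (1,1) g=6 f=10, (2,1) g=5 f=10, (3,1) g=4 f=10, (4,1) g=3 f=10, (5,1) g=2 f=10, (6,1) g=1 f=10]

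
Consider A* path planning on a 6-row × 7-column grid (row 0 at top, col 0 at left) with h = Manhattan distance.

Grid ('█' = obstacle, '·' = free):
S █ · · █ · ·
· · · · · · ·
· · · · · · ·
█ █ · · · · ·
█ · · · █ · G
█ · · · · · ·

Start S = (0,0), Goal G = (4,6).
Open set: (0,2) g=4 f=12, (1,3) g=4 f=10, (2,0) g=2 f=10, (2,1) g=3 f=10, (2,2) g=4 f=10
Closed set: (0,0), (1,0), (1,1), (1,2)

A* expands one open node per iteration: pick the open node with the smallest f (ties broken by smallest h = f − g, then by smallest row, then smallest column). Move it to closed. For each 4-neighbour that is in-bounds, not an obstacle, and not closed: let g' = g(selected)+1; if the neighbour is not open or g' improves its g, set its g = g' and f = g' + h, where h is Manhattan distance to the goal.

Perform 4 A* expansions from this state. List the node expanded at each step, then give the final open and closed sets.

order=[(1,3) → (1,4) → (1,5) → (1,6)]; open=[(0,2) g=4 f=12, (0,3) g=5 f=12, (0,5) g=7 f=12, (0,6) g=8 f=12, (2,0) g=2 f=10, (2,1) g=3 f=10, (2,2) g=4 f=10, (2,3) g=5 f=10, (2,4) g=6 f=10, (2,5) g=7 f=10, (2,6) g=8 f=10]; closed=[(0,0), (1,0), (1,1), (1,2), (1,3), (1,4), (1,5), (1,6)]

step 1: expand (1,3) (f=10, h=6) → closed; open now [(0,2) g=4 f=12, (0,3) g=5 f=12, (1,4) g=5 f=10, (2,0) g=2 f=10, (2,1) g=3 f=10, (2,2) g=4 f=10, (2,3) g=5 f=10]
step 2: expand (1,4) (f=10, h=5) → closed; open now [(0,2) g=4 f=12, (0,3) g=5 f=12, (1,5) g=6 f=10, (2,0) g=2 f=10, (2,1) g=3 f=10, (2,2) g=4 f=10, (2,3) g=5 f=10, (2,4) g=6 f=10]
step 3: expand (1,5) (f=10, h=4) → closed; open now [(0,2) g=4 f=12, (0,3) g=5 f=12, (0,5) g=7 f=12, (1,6) g=7 f=10, (2,0) g=2 f=10, (2,1) g=3 f=10, (2,2) g=4 f=10, (2,3) g=5 f=10, (2,4) g=6 f=10, (2,5) g=7 f=10]
step 4: expand (1,6) (f=10, h=3) → closed; open now [(0,2) g=4 f=12, (0,3) g=5 f=12, (0,5) g=7 f=12, (0,6) g=8 f=12, (2,0) g=2 f=10, (2,1) g=3 f=10, (2,2) g=4 f=10, (2,3) g=5 f=10, (2,4) g=6 f=10, (2,5) g=7 f=10, (2,6) g=8 f=10]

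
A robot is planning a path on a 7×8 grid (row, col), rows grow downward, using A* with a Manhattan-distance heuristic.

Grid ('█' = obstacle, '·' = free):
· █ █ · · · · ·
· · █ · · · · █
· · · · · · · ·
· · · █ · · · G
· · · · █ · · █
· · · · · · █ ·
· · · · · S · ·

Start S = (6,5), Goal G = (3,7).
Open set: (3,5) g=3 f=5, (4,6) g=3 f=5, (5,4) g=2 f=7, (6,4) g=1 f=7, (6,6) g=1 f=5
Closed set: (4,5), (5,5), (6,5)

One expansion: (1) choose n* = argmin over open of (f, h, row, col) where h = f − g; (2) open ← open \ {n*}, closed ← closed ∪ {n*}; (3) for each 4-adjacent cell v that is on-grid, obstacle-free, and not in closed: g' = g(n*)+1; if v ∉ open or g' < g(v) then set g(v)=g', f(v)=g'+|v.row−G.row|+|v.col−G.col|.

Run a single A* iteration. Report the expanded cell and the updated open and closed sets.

step 1: expand (3,5) (f=5, h=2) → closed; open now [(2,5) g=4 f=7, (3,4) g=4 f=7, (3,6) g=4 f=5, (4,6) g=3 f=5, (5,4) g=2 f=7, (6,4) g=1 f=7, (6,6) g=1 f=5]

expanded=(3,5); open=[(2,5) g=4 f=7, (3,4) g=4 f=7, (3,6) g=4 f=5, (4,6) g=3 f=5, (5,4) g=2 f=7, (6,4) g=1 f=7, (6,6) g=1 f=5]; closed=[(3,5), (4,5), (5,5), (6,5)]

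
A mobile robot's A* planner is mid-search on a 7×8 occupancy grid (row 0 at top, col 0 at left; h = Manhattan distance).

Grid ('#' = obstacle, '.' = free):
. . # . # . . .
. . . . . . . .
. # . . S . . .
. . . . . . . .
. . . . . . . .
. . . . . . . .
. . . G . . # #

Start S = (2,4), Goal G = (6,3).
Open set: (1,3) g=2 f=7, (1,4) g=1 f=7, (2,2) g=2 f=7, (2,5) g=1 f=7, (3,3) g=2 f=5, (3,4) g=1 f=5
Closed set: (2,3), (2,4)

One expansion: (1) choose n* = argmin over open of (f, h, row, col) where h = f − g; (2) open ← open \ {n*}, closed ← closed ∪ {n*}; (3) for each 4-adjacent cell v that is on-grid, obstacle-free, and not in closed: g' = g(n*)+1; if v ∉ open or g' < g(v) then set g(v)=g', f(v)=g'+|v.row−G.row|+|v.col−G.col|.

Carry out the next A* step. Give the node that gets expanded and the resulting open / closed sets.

expanded=(3,3); open=[(1,3) g=2 f=7, (1,4) g=1 f=7, (2,2) g=2 f=7, (2,5) g=1 f=7, (3,2) g=3 f=7, (3,4) g=1 f=5, (4,3) g=3 f=5]; closed=[(2,3), (2,4), (3,3)]

step 1: expand (3,3) (f=5, h=3) → closed; open now [(1,3) g=2 f=7, (1,4) g=1 f=7, (2,2) g=2 f=7, (2,5) g=1 f=7, (3,2) g=3 f=7, (3,4) g=1 f=5, (4,3) g=3 f=5]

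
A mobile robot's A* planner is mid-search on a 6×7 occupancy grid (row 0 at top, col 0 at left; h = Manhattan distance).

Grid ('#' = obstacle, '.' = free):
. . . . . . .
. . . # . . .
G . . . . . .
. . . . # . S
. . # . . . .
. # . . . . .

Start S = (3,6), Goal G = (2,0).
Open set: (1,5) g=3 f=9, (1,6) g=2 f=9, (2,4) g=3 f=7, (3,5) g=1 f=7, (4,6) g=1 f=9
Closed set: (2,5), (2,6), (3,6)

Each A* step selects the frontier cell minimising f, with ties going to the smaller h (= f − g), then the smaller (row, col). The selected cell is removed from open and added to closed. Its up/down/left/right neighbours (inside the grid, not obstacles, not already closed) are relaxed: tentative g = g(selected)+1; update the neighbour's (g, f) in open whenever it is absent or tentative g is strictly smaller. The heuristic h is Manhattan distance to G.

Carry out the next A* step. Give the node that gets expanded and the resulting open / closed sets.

step 1: expand (2,4) (f=7, h=4) → closed; open now [(1,4) g=4 f=9, (1,5) g=3 f=9, (1,6) g=2 f=9, (2,3) g=4 f=7, (3,5) g=1 f=7, (4,6) g=1 f=9]

expanded=(2,4); open=[(1,4) g=4 f=9, (1,5) g=3 f=9, (1,6) g=2 f=9, (2,3) g=4 f=7, (3,5) g=1 f=7, (4,6) g=1 f=9]; closed=[(2,4), (2,5), (2,6), (3,6)]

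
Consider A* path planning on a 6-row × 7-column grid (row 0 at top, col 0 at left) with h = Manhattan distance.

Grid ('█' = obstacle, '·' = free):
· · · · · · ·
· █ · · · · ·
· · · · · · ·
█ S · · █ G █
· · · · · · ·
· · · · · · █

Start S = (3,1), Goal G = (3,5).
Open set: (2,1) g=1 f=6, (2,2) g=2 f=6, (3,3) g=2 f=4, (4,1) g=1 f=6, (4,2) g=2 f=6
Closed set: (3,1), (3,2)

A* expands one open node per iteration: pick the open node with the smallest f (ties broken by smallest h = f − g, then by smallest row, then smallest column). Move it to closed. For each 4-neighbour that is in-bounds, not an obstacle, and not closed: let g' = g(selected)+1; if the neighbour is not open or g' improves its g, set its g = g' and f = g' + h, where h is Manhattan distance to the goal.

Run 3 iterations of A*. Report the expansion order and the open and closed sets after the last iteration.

order=[(3,3) → (2,3) → (2,4)]; open=[(1,3) g=4 f=8, (1,4) g=5 f=8, (2,1) g=1 f=6, (2,2) g=2 f=6, (2,5) g=5 f=6, (4,1) g=1 f=6, (4,2) g=2 f=6, (4,3) g=3 f=6]; closed=[(2,3), (2,4), (3,1), (3,2), (3,3)]

step 1: expand (3,3) (f=4, h=2) → closed; open now [(2,1) g=1 f=6, (2,2) g=2 f=6, (2,3) g=3 f=6, (4,1) g=1 f=6, (4,2) g=2 f=6, (4,3) g=3 f=6]
step 2: expand (2,3) (f=6, h=3) → closed; open now [(1,3) g=4 f=8, (2,1) g=1 f=6, (2,2) g=2 f=6, (2,4) g=4 f=6, (4,1) g=1 f=6, (4,2) g=2 f=6, (4,3) g=3 f=6]
step 3: expand (2,4) (f=6, h=2) → closed; open now [(1,3) g=4 f=8, (1,4) g=5 f=8, (2,1) g=1 f=6, (2,2) g=2 f=6, (2,5) g=5 f=6, (4,1) g=1 f=6, (4,2) g=2 f=6, (4,3) g=3 f=6]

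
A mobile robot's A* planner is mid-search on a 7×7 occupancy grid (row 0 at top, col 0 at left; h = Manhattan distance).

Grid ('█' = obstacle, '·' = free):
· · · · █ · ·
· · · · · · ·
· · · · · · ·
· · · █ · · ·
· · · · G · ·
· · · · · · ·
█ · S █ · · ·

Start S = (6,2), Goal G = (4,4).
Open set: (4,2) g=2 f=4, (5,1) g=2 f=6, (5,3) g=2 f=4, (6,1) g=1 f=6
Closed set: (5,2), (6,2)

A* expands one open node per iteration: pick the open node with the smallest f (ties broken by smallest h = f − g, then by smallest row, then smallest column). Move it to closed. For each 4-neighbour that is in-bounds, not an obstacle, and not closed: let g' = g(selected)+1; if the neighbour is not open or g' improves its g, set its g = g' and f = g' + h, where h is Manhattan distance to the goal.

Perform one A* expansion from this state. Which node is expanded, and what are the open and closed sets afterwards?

expanded=(4,2); open=[(3,2) g=3 f=6, (4,1) g=3 f=6, (4,3) g=3 f=4, (5,1) g=2 f=6, (5,3) g=2 f=4, (6,1) g=1 f=6]; closed=[(4,2), (5,2), (6,2)]

step 1: expand (4,2) (f=4, h=2) → closed; open now [(3,2) g=3 f=6, (4,1) g=3 f=6, (4,3) g=3 f=4, (5,1) g=2 f=6, (5,3) g=2 f=4, (6,1) g=1 f=6]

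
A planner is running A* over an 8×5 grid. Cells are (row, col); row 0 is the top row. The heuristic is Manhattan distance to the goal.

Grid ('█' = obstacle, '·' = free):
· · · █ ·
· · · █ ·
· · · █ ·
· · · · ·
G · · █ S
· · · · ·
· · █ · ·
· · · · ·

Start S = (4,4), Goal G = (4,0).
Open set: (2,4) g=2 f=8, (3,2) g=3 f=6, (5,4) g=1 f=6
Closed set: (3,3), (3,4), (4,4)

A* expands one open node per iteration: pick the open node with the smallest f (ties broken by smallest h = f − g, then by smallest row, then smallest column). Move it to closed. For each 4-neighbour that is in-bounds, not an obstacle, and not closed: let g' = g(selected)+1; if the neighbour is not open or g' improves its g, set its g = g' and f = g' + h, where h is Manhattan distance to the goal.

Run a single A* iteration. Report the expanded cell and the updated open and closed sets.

expanded=(3,2); open=[(2,2) g=4 f=8, (2,4) g=2 f=8, (3,1) g=4 f=6, (4,2) g=4 f=6, (5,4) g=1 f=6]; closed=[(3,2), (3,3), (3,4), (4,4)]

step 1: expand (3,2) (f=6, h=3) → closed; open now [(2,2) g=4 f=8, (2,4) g=2 f=8, (3,1) g=4 f=6, (4,2) g=4 f=6, (5,4) g=1 f=6]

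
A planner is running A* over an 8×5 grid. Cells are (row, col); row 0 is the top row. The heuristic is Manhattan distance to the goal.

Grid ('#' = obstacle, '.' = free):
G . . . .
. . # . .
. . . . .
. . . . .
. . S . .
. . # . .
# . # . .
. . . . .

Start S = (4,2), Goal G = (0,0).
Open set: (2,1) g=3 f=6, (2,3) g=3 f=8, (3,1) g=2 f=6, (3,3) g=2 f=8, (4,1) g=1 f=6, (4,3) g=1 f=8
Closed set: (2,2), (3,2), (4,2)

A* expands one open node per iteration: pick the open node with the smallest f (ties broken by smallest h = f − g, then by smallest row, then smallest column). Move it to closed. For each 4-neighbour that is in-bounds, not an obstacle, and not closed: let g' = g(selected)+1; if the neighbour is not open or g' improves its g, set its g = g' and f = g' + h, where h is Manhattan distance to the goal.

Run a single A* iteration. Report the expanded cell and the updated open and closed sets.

expanded=(2,1); open=[(1,1) g=4 f=6, (2,0) g=4 f=6, (2,3) g=3 f=8, (3,1) g=2 f=6, (3,3) g=2 f=8, (4,1) g=1 f=6, (4,3) g=1 f=8]; closed=[(2,1), (2,2), (3,2), (4,2)]

step 1: expand (2,1) (f=6, h=3) → closed; open now [(1,1) g=4 f=6, (2,0) g=4 f=6, (2,3) g=3 f=8, (3,1) g=2 f=6, (3,3) g=2 f=8, (4,1) g=1 f=6, (4,3) g=1 f=8]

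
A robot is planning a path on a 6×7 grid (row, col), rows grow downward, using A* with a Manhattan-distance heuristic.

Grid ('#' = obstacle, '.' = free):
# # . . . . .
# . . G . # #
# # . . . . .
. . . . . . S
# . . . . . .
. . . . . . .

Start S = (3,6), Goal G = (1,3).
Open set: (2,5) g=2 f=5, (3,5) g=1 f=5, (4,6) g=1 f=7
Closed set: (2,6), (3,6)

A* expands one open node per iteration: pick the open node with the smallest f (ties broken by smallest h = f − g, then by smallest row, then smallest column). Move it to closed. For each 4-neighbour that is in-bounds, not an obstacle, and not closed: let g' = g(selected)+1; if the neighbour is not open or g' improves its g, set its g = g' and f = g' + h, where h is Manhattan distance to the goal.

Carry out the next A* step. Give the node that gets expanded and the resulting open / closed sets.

step 1: expand (2,5) (f=5, h=3) → closed; open now [(2,4) g=3 f=5, (3,5) g=1 f=5, (4,6) g=1 f=7]

expanded=(2,5); open=[(2,4) g=3 f=5, (3,5) g=1 f=5, (4,6) g=1 f=7]; closed=[(2,5), (2,6), (3,6)]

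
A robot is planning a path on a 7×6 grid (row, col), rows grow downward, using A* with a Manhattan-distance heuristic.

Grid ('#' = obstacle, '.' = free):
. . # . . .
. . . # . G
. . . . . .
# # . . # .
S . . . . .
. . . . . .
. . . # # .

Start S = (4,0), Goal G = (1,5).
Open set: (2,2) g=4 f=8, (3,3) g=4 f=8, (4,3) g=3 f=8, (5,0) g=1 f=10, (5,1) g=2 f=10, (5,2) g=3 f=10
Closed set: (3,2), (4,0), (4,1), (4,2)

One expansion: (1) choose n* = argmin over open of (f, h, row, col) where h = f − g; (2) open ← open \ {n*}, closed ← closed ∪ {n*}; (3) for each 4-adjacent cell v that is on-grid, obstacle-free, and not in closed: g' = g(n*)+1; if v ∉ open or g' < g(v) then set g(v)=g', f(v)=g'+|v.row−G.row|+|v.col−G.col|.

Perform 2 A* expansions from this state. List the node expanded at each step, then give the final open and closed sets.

order=[(2,2) → (1,2)]; open=[(1,1) g=6 f=10, (2,1) g=5 f=10, (2,3) g=5 f=8, (3,3) g=4 f=8, (4,3) g=3 f=8, (5,0) g=1 f=10, (5,1) g=2 f=10, (5,2) g=3 f=10]; closed=[(1,2), (2,2), (3,2), (4,0), (4,1), (4,2)]

step 1: expand (2,2) (f=8, h=4) → closed; open now [(1,2) g=5 f=8, (2,1) g=5 f=10, (2,3) g=5 f=8, (3,3) g=4 f=8, (4,3) g=3 f=8, (5,0) g=1 f=10, (5,1) g=2 f=10, (5,2) g=3 f=10]
step 2: expand (1,2) (f=8, h=3) → closed; open now [(1,1) g=6 f=10, (2,1) g=5 f=10, (2,3) g=5 f=8, (3,3) g=4 f=8, (4,3) g=3 f=8, (5,0) g=1 f=10, (5,1) g=2 f=10, (5,2) g=3 f=10]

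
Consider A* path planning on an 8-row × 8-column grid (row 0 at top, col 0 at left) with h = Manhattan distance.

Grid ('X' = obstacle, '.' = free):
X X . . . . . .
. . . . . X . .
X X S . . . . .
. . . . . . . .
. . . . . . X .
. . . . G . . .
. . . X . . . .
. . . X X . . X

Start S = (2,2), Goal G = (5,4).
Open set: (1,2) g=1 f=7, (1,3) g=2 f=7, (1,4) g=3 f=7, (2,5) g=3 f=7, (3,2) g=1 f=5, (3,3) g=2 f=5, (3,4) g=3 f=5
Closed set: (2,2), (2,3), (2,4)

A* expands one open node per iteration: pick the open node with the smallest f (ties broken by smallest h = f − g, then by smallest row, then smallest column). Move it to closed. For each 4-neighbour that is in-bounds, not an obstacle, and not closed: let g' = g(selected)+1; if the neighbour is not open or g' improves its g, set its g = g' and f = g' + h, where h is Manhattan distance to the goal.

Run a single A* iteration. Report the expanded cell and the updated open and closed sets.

step 1: expand (3,4) (f=5, h=2) → closed; open now [(1,2) g=1 f=7, (1,3) g=2 f=7, (1,4) g=3 f=7, (2,5) g=3 f=7, (3,2) g=1 f=5, (3,3) g=2 f=5, (3,5) g=4 f=7, (4,4) g=4 f=5]

expanded=(3,4); open=[(1,2) g=1 f=7, (1,3) g=2 f=7, (1,4) g=3 f=7, (2,5) g=3 f=7, (3,2) g=1 f=5, (3,3) g=2 f=5, (3,5) g=4 f=7, (4,4) g=4 f=5]; closed=[(2,2), (2,3), (2,4), (3,4)]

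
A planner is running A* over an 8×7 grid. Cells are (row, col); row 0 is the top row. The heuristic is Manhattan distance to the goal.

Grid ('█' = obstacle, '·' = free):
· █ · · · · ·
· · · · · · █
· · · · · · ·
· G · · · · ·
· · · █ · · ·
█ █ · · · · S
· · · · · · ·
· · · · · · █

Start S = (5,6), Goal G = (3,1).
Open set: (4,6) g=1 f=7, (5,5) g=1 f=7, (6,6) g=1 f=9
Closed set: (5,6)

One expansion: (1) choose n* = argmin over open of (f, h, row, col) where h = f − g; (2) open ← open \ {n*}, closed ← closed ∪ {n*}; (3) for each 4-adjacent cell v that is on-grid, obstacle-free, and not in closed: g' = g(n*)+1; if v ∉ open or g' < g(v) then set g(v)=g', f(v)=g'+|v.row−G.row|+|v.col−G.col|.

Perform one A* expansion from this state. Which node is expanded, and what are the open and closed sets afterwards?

expanded=(4,6); open=[(3,6) g=2 f=7, (4,5) g=2 f=7, (5,5) g=1 f=7, (6,6) g=1 f=9]; closed=[(4,6), (5,6)]

step 1: expand (4,6) (f=7, h=6) → closed; open now [(3,6) g=2 f=7, (4,5) g=2 f=7, (5,5) g=1 f=7, (6,6) g=1 f=9]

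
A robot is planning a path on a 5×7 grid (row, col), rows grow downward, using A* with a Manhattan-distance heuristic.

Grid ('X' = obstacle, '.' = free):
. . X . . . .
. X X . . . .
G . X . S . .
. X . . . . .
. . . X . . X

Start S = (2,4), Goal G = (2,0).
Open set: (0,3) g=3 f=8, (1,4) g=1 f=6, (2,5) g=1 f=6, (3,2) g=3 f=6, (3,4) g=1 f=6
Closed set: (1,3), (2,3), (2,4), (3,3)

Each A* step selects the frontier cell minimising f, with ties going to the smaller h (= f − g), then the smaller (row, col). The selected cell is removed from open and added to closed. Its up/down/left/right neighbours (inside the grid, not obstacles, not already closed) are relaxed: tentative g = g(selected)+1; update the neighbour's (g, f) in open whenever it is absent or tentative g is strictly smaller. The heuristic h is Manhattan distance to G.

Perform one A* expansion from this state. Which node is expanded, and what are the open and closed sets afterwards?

expanded=(3,2); open=[(0,3) g=3 f=8, (1,4) g=1 f=6, (2,5) g=1 f=6, (3,4) g=1 f=6, (4,2) g=4 f=8]; closed=[(1,3), (2,3), (2,4), (3,2), (3,3)]

step 1: expand (3,2) (f=6, h=3) → closed; open now [(0,3) g=3 f=8, (1,4) g=1 f=6, (2,5) g=1 f=6, (3,4) g=1 f=6, (4,2) g=4 f=8]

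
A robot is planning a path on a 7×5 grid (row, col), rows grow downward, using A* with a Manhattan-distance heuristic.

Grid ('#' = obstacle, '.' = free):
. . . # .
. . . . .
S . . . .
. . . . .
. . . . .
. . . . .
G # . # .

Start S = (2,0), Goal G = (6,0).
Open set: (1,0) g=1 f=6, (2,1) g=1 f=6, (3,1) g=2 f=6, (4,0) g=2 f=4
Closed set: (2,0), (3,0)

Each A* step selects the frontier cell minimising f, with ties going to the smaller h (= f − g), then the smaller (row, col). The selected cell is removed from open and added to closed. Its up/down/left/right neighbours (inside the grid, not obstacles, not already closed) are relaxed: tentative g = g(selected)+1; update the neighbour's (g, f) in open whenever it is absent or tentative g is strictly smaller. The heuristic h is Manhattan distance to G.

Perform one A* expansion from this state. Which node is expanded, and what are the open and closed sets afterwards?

expanded=(4,0); open=[(1,0) g=1 f=6, (2,1) g=1 f=6, (3,1) g=2 f=6, (4,1) g=3 f=6, (5,0) g=3 f=4]; closed=[(2,0), (3,0), (4,0)]

step 1: expand (4,0) (f=4, h=2) → closed; open now [(1,0) g=1 f=6, (2,1) g=1 f=6, (3,1) g=2 f=6, (4,1) g=3 f=6, (5,0) g=3 f=4]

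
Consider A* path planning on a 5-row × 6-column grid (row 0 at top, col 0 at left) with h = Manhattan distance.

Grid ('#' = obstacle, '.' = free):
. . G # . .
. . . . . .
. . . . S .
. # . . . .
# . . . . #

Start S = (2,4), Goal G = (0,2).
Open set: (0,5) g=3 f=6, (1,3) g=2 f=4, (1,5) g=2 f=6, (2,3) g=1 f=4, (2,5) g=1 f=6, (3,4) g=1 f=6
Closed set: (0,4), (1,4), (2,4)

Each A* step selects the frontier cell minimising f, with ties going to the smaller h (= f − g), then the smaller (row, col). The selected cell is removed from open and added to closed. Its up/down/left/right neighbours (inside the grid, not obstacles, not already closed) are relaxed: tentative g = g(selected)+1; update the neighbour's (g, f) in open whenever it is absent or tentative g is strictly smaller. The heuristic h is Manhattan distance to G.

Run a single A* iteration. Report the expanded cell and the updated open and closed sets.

expanded=(1,3); open=[(0,5) g=3 f=6, (1,2) g=3 f=4, (1,5) g=2 f=6, (2,3) g=1 f=4, (2,5) g=1 f=6, (3,4) g=1 f=6]; closed=[(0,4), (1,3), (1,4), (2,4)]

step 1: expand (1,3) (f=4, h=2) → closed; open now [(0,5) g=3 f=6, (1,2) g=3 f=4, (1,5) g=2 f=6, (2,3) g=1 f=4, (2,5) g=1 f=6, (3,4) g=1 f=6]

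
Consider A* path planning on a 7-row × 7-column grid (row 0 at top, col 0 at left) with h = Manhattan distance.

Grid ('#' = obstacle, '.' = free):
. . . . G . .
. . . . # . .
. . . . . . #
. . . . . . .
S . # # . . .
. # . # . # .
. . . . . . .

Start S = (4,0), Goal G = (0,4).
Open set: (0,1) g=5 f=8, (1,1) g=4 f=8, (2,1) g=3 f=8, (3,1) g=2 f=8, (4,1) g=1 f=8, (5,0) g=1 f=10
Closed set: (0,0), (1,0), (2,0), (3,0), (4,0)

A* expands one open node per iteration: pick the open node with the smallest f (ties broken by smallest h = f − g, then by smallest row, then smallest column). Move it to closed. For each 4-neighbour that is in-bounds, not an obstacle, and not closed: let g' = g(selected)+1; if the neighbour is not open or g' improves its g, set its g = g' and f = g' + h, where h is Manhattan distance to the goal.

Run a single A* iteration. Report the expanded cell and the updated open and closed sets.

expanded=(0,1); open=[(0,2) g=6 f=8, (1,1) g=4 f=8, (2,1) g=3 f=8, (3,1) g=2 f=8, (4,1) g=1 f=8, (5,0) g=1 f=10]; closed=[(0,0), (0,1), (1,0), (2,0), (3,0), (4,0)]

step 1: expand (0,1) (f=8, h=3) → closed; open now [(0,2) g=6 f=8, (1,1) g=4 f=8, (2,1) g=3 f=8, (3,1) g=2 f=8, (4,1) g=1 f=8, (5,0) g=1 f=10]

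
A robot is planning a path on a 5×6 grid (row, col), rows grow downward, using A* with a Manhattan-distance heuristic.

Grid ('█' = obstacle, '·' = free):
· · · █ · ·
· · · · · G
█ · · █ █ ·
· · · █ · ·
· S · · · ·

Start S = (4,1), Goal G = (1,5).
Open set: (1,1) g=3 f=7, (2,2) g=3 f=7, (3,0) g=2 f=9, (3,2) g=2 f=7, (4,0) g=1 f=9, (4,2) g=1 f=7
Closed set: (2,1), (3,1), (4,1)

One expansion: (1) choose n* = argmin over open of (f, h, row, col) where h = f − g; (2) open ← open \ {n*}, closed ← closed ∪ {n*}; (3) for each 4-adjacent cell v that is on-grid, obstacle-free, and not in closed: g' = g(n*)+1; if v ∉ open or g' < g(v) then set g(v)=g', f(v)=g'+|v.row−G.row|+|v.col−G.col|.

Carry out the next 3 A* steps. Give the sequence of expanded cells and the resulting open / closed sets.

order=[(1,1) → (1,2) → (1,3)]; open=[(0,1) g=4 f=9, (0,2) g=5 f=9, (1,0) g=4 f=9, (1,4) g=6 f=7, (2,2) g=3 f=7, (3,0) g=2 f=9, (3,2) g=2 f=7, (4,0) g=1 f=9, (4,2) g=1 f=7]; closed=[(1,1), (1,2), (1,3), (2,1), (3,1), (4,1)]

step 1: expand (1,1) (f=7, h=4) → closed; open now [(0,1) g=4 f=9, (1,0) g=4 f=9, (1,2) g=4 f=7, (2,2) g=3 f=7, (3,0) g=2 f=9, (3,2) g=2 f=7, (4,0) g=1 f=9, (4,2) g=1 f=7]
step 2: expand (1,2) (f=7, h=3) → closed; open now [(0,1) g=4 f=9, (0,2) g=5 f=9, (1,0) g=4 f=9, (1,3) g=5 f=7, (2,2) g=3 f=7, (3,0) g=2 f=9, (3,2) g=2 f=7, (4,0) g=1 f=9, (4,2) g=1 f=7]
step 3: expand (1,3) (f=7, h=2) → closed; open now [(0,1) g=4 f=9, (0,2) g=5 f=9, (1,0) g=4 f=9, (1,4) g=6 f=7, (2,2) g=3 f=7, (3,0) g=2 f=9, (3,2) g=2 f=7, (4,0) g=1 f=9, (4,2) g=1 f=7]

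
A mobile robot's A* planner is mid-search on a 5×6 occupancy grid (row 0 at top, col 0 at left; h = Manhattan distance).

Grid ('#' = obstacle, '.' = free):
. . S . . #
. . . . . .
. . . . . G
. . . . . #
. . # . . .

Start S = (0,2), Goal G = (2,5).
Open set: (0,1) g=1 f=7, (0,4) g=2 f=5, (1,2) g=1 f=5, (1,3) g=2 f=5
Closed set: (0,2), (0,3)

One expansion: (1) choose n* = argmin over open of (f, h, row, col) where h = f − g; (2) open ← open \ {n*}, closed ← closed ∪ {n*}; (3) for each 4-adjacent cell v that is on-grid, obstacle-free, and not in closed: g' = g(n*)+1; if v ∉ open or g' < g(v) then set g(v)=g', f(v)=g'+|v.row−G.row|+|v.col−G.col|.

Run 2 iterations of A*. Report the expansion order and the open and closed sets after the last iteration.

step 1: expand (0,4) (f=5, h=3) → closed; open now [(0,1) g=1 f=7, (1,2) g=1 f=5, (1,3) g=2 f=5, (1,4) g=3 f=5]
step 2: expand (1,4) (f=5, h=2) → closed; open now [(0,1) g=1 f=7, (1,2) g=1 f=5, (1,3) g=2 f=5, (1,5) g=4 f=5, (2,4) g=4 f=5]

order=[(0,4) → (1,4)]; open=[(0,1) g=1 f=7, (1,2) g=1 f=5, (1,3) g=2 f=5, (1,5) g=4 f=5, (2,4) g=4 f=5]; closed=[(0,2), (0,3), (0,4), (1,4)]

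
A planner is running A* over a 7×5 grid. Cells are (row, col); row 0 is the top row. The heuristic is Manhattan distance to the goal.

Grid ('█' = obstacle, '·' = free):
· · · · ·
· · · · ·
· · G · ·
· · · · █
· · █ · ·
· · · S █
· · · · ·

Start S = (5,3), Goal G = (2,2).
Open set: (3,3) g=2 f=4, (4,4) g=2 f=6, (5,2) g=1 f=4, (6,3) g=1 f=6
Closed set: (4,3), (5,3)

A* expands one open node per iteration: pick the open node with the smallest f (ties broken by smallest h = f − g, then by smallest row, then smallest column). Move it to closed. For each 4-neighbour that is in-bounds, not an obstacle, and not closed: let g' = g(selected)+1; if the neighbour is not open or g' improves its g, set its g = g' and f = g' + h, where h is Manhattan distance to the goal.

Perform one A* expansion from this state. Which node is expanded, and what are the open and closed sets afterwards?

step 1: expand (3,3) (f=4, h=2) → closed; open now [(2,3) g=3 f=4, (3,2) g=3 f=4, (4,4) g=2 f=6, (5,2) g=1 f=4, (6,3) g=1 f=6]

expanded=(3,3); open=[(2,3) g=3 f=4, (3,2) g=3 f=4, (4,4) g=2 f=6, (5,2) g=1 f=4, (6,3) g=1 f=6]; closed=[(3,3), (4,3), (5,3)]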